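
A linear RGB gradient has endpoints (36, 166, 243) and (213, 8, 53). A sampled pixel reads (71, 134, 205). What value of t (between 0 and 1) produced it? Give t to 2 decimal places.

Invert the lerp on the B channel (largest span, 190): t = (205 − 243) / (53 − 243) = -38/-190 = 0.2.
Check on R: (71 − 36)/(213 − 36) = 0.1977 ✓

0.20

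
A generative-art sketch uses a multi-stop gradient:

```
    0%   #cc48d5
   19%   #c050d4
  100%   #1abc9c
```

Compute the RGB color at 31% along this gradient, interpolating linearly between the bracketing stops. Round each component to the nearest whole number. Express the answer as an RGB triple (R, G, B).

(167, 96, 204)

31% lies between the 19% and 100% stops, so the local fraction is t = (31 − 19)/(100 − 19) = 12/81 ≈ 0.1481.
#c050d4 → (192, 80, 212); #1abc9c → (26, 188, 156).
R = 192 + 0.1481 × (26 − 192) = 167.415 → 167
G = 80 + 0.1481 × (188 − 80) = 95.995 → 96
B = 212 + 0.1481 × (156 − 212) = 203.706 → 204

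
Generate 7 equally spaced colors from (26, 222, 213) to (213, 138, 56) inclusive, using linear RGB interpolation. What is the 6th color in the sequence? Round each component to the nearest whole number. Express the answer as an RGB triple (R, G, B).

With 7 swatches and endpoints inclusive, swatch 6 sits at t = (6 − 1)/(7 − 1) = 5/6 ≈ 0.8333.
R = 26 + 0.8333 × (213 − 26) = 181.827 → 182
G = 222 + 0.8333 × (138 − 222) = 152.003 → 152
B = 213 + 0.8333 × (56 − 213) = 82.172 → 82

(182, 152, 82)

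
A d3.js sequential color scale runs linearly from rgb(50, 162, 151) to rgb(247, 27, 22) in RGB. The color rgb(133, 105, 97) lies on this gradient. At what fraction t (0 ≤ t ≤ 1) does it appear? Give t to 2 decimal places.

0.42

Invert the lerp on the R channel (largest span, 197): t = (133 − 50) / (247 − 50) = 83/197 = 0.42132.
Check on G: (105 − 162)/(27 − 162) = 0.4222 ✓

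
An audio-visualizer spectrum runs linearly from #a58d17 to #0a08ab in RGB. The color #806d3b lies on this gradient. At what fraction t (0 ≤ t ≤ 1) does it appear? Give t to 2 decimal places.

Invert the lerp on the R channel (largest span, 155): t = (128 − 165) / (10 − 165) = -37/-155 = 0.23871.
Check on G: (109 − 141)/(8 − 141) = 0.2406 ✓

0.24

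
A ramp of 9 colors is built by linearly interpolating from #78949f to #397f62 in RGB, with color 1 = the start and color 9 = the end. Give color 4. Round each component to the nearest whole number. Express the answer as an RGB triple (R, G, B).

(96, 140, 136)

With 9 swatches and endpoints inclusive, swatch 4 sits at t = (4 − 1)/(9 − 1) = 3/8 ≈ 0.375.
#78949f → (120, 148, 159); #397f62 → (57, 127, 98).
R = 120 + 0.375 × (57 − 120) = 96.375 → 96
G = 148 + 0.375 × (127 − 148) = 140.125 → 140
B = 159 + 0.375 × (98 − 159) = 136.125 → 136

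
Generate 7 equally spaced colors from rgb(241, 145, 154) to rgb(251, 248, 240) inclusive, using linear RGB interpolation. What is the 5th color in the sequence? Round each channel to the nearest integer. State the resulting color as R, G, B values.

With 7 swatches and endpoints inclusive, swatch 5 sits at t = (5 − 1)/(7 − 1) = 4/6 ≈ 0.6667.
R = 241 + 0.6667 × (251 − 241) = 247.667 → 248
G = 145 + 0.6667 × (248 − 145) = 213.67 → 214
B = 154 + 0.6667 × (240 − 154) = 211.336 → 211

(248, 214, 211)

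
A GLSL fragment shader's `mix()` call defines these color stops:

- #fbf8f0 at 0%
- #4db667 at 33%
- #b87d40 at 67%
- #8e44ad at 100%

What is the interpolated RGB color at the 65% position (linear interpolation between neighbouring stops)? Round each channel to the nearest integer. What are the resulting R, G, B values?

65% lies between the 33% and 67% stops, so the local fraction is t = (65 − 33)/(67 − 33) = 32/34 ≈ 0.9412.
#4db667 → (77, 182, 103); #b87d40 → (184, 125, 64).
R = 77 + 0.9412 × (184 − 77) = 177.708 → 178
G = 182 + 0.9412 × (125 − 182) = 128.352 → 128
B = 103 + 0.9412 × (64 − 103) = 66.293 → 66

(178, 128, 66)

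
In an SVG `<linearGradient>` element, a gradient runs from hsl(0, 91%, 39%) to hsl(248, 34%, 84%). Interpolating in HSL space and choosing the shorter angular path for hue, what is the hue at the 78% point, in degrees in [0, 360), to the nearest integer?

Hue: 248 − 0 = 248°, but |248| > 180 so the shorter arc goes the other way: Δh = 248 − 360 = -112°.
H = 0 + 0.78 × (-112) = -87.36 → -87 → -87 mod 360 = 273°

273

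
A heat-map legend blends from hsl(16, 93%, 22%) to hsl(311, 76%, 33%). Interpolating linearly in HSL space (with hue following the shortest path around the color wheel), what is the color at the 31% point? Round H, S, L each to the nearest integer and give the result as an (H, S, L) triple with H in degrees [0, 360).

Hue: 311 − 16 = 295°, but |295| > 180 so the shorter arc goes the other way: Δh = 295 − 360 = -65°.
H = 16 + 0.31 × (-65) = -4.15 → -4 → -4 mod 360 = 356°
S = 93 + 0.31 × (76 − 93) = 87.73 → 88%
L = 22 + 0.31 × (33 − 22) = 25.41 → 25%

(356, 88, 25)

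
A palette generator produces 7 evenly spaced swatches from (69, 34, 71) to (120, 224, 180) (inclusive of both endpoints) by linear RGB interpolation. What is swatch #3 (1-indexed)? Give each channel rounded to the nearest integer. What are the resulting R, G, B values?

With 7 swatches and endpoints inclusive, swatch 3 sits at t = (3 − 1)/(7 − 1) = 2/6 ≈ 0.3333.
R = 69 + 0.3333 × (120 − 69) = 85.998 → 86
G = 34 + 0.3333 × (224 − 34) = 97.327 → 97
B = 71 + 0.3333 × (180 − 71) = 107.33 → 107

(86, 97, 107)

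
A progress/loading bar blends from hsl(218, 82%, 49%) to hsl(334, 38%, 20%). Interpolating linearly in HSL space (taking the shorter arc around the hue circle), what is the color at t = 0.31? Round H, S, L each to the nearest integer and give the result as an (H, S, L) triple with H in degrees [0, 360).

(254, 68, 40)

Hue arc: Δh = 334 − 218 = 116° (|Δh| ≤ 180, already the shorter path).
H = 218 + 0.31 × (116) = 253.96 → 254°
S = 82 + 0.31 × (38 − 82) = 68.36 → 68%
L = 49 + 0.31 × (20 − 49) = 40.01 → 40%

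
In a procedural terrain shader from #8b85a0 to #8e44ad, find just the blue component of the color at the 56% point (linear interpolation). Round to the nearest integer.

167

B₁ = 160 (from #8b85a0), B₂ = 173 (from #8e44ad).
B = 160 + 0.56 × (173 − 160) = 167.28 → 167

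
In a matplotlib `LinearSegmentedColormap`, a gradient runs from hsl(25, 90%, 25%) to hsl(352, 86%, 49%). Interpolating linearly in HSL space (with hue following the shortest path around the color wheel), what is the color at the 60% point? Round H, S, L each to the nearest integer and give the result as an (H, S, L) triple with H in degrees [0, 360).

Hue: 352 − 25 = 327°, but |327| > 180 so the shorter arc goes the other way: Δh = 327 − 360 = -33°.
H = 25 + 0.6 × (-33) = 5.2 → 5°
S = 90 + 0.6 × (86 − 90) = 87.6 → 88%
L = 25 + 0.6 × (49 − 25) = 39.4 → 39%

(5, 88, 39)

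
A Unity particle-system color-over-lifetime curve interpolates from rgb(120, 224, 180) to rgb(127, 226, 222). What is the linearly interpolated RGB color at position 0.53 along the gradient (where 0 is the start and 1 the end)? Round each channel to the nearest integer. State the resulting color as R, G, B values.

R = 120 + 0.53 × (127 − 120) = 120 + 0.53 × 7 = 123.71 → 124
G = 224 + 0.53 × (226 − 224) = 224 + 0.53 × 2 = 225.06 → 225
B = 180 + 0.53 × (222 − 180) = 180 + 0.53 × 42 = 202.26 → 202

(124, 225, 202)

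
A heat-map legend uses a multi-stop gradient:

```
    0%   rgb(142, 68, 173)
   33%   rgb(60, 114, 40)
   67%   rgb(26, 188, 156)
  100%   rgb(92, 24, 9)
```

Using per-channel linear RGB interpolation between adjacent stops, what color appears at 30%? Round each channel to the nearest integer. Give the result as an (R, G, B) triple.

30% lies between the 0% and 33% stops, so the local fraction is t = (30 − 0)/(33 − 0) = 30/33 ≈ 0.9091.
R = 142 + 0.9091 × (60 − 142) = 67.454 → 67
G = 68 + 0.9091 × (114 − 68) = 109.819 → 110
B = 173 + 0.9091 × (40 − 173) = 52.09 → 52

(67, 110, 52)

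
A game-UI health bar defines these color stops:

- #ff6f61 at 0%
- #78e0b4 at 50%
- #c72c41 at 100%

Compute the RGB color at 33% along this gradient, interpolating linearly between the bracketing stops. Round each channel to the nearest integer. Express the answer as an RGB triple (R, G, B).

(166, 186, 152)

33% lies between the 0% and 50% stops, so the local fraction is t = (33 − 0)/(50 − 0) = 33/50 ≈ 0.66.
#ff6f61 → (255, 111, 97); #78e0b4 → (120, 224, 180).
R = 255 + 0.66 × (120 − 255) = 165.9 → 166
G = 111 + 0.66 × (224 − 111) = 185.58 → 186
B = 97 + 0.66 × (180 − 97) = 151.78 → 152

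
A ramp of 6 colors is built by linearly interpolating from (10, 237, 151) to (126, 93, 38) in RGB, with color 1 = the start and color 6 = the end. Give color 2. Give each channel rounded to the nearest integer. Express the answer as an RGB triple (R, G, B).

With 6 swatches and endpoints inclusive, swatch 2 sits at t = (2 − 1)/(6 − 1) = 1/5 ≈ 0.2.
R = 10 + 0.2 × (126 − 10) = 33.2 → 33
G = 237 + 0.2 × (93 − 237) = 208.2 → 208
B = 151 + 0.2 × (38 − 151) = 128.4 → 128

(33, 208, 128)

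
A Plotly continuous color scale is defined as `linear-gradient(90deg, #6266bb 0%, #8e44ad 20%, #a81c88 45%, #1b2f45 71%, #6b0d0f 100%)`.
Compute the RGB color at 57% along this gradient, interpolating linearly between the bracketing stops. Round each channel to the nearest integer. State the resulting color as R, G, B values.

(103, 37, 105)

57% lies between the 45% and 71% stops, so the local fraction is t = (57 − 45)/(71 − 45) = 12/26 ≈ 0.4615.
#a81c88 → (168, 28, 136); #1b2f45 → (27, 47, 69).
R = 168 + 0.4615 × (27 − 168) = 102.928 → 103
G = 28 + 0.4615 × (47 − 28) = 36.769 → 37
B = 136 + 0.4615 × (69 − 136) = 105.079 → 105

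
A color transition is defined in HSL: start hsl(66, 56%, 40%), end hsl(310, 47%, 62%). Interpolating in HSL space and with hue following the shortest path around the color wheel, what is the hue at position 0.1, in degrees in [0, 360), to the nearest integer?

54

Hue: 310 − 66 = 244°, but |244| > 180 so the shorter arc goes the other way: Δh = 244 − 360 = -116°.
H = 66 + 0.1 × (-116) = 54.4 → 54°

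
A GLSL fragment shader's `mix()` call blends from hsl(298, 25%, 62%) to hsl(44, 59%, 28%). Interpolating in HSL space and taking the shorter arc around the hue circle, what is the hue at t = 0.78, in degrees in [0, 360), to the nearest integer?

21

Hue: 44 − 298 = -254°, but |-254| > 180 so the shorter arc goes the other way: Δh = -254 + 360 = 106°.
H = 298 + 0.78 × (106) = 380.68 → 381 → 381 mod 360 = 21°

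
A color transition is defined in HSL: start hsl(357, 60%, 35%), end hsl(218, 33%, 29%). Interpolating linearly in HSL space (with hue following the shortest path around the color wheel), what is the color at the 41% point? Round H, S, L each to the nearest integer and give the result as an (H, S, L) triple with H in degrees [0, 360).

Hue arc: Δh = 218 − 357 = -139° (|Δh| ≤ 180, already the shorter path).
H = 357 + 0.41 × (-139) = 300.01 → 300°
S = 60 + 0.41 × (33 − 60) = 48.93 → 49%
L = 35 + 0.41 × (29 − 35) = 32.54 → 33%

(300, 49, 33)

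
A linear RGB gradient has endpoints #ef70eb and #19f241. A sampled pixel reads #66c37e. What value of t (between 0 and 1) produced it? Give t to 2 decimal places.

0.64

Invert the lerp on the R channel (largest span, 214): t = (102 − 239) / (25 − 239) = -137/-214 = 0.64019.
Check on G: (195 − 112)/(242 − 112) = 0.6385 ✓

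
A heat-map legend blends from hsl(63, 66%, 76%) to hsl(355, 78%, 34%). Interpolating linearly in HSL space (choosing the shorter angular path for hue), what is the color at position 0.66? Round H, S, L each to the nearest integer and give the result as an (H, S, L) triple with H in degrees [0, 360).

(18, 74, 48)

Hue: 355 − 63 = 292°, but |292| > 180 so the shorter arc goes the other way: Δh = 292 − 360 = -68°.
H = 63 + 0.66 × (-68) = 18.12 → 18°
S = 66 + 0.66 × (78 − 66) = 73.92 → 74%
L = 76 + 0.66 × (34 − 76) = 48.28 → 48%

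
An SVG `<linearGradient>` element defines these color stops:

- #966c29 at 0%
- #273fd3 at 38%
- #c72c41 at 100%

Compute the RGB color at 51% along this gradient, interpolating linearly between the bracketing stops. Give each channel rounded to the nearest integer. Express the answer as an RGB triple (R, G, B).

(73, 59, 180)

51% lies between the 38% and 100% stops, so the local fraction is t = (51 − 38)/(100 − 38) = 13/62 ≈ 0.2097.
#273fd3 → (39, 63, 211); #c72c41 → (199, 44, 65).
R = 39 + 0.2097 × (199 − 39) = 72.552 → 73
G = 63 + 0.2097 × (44 − 63) = 59.016 → 59
B = 211 + 0.2097 × (65 − 211) = 180.384 → 180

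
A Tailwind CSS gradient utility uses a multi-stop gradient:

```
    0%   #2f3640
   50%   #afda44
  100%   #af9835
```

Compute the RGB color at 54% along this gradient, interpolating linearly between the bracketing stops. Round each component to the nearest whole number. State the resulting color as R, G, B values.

(175, 213, 67)

54% lies between the 50% and 100% stops, so the local fraction is t = (54 − 50)/(100 − 50) = 4/50 ≈ 0.08.
#afda44 → (175, 218, 68); #af9835 → (175, 152, 53).
R = 175 + 0.08 × (175 − 175) = 175 → 175
G = 218 + 0.08 × (152 − 218) = 212.72 → 213
B = 68 + 0.08 × (53 − 68) = 66.8 → 67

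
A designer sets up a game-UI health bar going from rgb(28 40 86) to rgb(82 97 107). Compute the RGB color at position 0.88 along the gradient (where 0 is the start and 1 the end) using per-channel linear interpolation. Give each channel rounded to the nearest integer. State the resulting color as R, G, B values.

R = 28 + 0.88 × (82 − 28) = 28 + 0.88 × 54 = 75.52 → 76
G = 40 + 0.88 × (97 − 40) = 40 + 0.88 × 57 = 90.16 → 90
B = 86 + 0.88 × (107 − 86) = 86 + 0.88 × 21 = 104.48 → 104

(76, 90, 104)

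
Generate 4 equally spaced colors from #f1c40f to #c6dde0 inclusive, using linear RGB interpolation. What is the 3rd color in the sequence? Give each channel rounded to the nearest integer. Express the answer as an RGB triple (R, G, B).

With 4 swatches and endpoints inclusive, swatch 3 sits at t = (3 − 1)/(4 − 1) = 2/3 ≈ 0.6667.
#f1c40f → (241, 196, 15); #c6dde0 → (198, 221, 224).
R = 241 + 0.6667 × (198 − 241) = 212.332 → 212
G = 196 + 0.6667 × (221 − 196) = 212.667 → 213
B = 15 + 0.6667 × (224 − 15) = 154.34 → 154

(212, 213, 154)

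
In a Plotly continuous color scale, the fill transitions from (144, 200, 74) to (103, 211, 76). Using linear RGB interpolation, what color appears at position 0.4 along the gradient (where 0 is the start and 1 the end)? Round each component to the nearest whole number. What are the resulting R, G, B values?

(128, 204, 75)

R = 144 + 0.4 × (103 − 144) = 144 + 0.4 × -41 = 127.6 → 128
G = 200 + 0.4 × (211 − 200) = 200 + 0.4 × 11 = 204.4 → 204
B = 74 + 0.4 × (76 − 74) = 74 + 0.4 × 2 = 74.8 → 75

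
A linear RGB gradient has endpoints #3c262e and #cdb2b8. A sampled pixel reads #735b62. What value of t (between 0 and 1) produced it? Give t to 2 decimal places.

0.38

Invert the lerp on the R channel (largest span, 145): t = (115 − 60) / (205 − 60) = 55/145 = 0.37931.
Check on G: (91 − 38)/(178 − 38) = 0.3786 ✓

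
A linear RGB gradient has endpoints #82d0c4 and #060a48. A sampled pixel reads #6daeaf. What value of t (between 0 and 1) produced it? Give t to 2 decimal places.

0.17

Invert the lerp on the G channel (largest span, 198): t = (174 − 208) / (10 − 208) = -34/-198 = 0.17172.
Check on R: (109 − 130)/(6 − 130) = 0.1694 ✓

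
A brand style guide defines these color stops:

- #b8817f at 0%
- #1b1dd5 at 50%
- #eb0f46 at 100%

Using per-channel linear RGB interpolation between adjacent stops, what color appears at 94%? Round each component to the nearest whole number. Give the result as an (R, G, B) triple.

94% lies between the 50% and 100% stops, so the local fraction is t = (94 − 50)/(100 − 50) = 44/50 ≈ 0.88.
#1b1dd5 → (27, 29, 213); #eb0f46 → (235, 15, 70).
R = 27 + 0.88 × (235 − 27) = 210.04 → 210
G = 29 + 0.88 × (15 − 29) = 16.68 → 17
B = 213 + 0.88 × (70 − 213) = 87.16 → 87

(210, 17, 87)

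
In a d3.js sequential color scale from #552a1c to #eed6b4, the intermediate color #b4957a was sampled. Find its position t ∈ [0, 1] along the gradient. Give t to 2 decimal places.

Invert the lerp on the G channel (largest span, 172): t = (149 − 42) / (214 − 42) = 107/172 = 0.62209.
Check on R: (180 − 85)/(238 − 85) = 0.6209 ✓

0.62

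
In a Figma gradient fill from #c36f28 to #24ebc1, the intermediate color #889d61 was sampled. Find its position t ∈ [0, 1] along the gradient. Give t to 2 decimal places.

0.37

Invert the lerp on the R channel (largest span, 159): t = (136 − 195) / (36 − 195) = -59/-159 = 0.37107.
Check on G: (157 − 111)/(235 − 111) = 0.371 ✓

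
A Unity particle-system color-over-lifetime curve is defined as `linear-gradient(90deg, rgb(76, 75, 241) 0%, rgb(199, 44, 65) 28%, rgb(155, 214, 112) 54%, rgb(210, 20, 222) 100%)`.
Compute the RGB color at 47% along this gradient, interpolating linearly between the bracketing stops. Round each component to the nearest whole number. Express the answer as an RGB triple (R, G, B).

47% lies between the 28% and 54% stops, so the local fraction is t = (47 − 28)/(54 − 28) = 19/26 ≈ 0.7308.
R = 199 + 0.7308 × (155 − 199) = 166.845 → 167
G = 44 + 0.7308 × (214 − 44) = 168.236 → 168
B = 65 + 0.7308 × (112 − 65) = 99.348 → 99

(167, 168, 99)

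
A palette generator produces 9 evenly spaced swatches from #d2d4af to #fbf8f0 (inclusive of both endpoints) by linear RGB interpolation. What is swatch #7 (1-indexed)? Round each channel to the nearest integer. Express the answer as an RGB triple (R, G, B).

(241, 239, 224)

With 9 swatches and endpoints inclusive, swatch 7 sits at t = (7 − 1)/(9 − 1) = 6/8 ≈ 0.75.
#d2d4af → (210, 212, 175); #fbf8f0 → (251, 248, 240).
R = 210 + 0.75 × (251 − 210) = 240.75 → 241
G = 212 + 0.75 × (248 − 212) = 239 → 239
B = 175 + 0.75 × (240 − 175) = 223.75 → 224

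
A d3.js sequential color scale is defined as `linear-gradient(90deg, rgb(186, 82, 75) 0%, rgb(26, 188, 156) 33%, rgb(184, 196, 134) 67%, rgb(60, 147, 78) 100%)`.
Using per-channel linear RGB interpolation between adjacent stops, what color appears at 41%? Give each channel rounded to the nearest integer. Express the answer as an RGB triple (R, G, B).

41% lies between the 33% and 67% stops, so the local fraction is t = (41 − 33)/(67 − 33) = 8/34 ≈ 0.2353.
R = 26 + 0.2353 × (184 − 26) = 63.177 → 63
G = 188 + 0.2353 × (196 − 188) = 189.882 → 190
B = 156 + 0.2353 × (134 − 156) = 150.823 → 151

(63, 190, 151)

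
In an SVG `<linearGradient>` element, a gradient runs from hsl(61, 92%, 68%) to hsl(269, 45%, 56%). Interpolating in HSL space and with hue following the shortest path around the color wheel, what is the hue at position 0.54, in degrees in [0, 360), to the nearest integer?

Hue: 269 − 61 = 208°, but |208| > 180 so the shorter arc goes the other way: Δh = 208 − 360 = -152°.
H = 61 + 0.54 × (-152) = -21.08 → -21 → -21 mod 360 = 339°

339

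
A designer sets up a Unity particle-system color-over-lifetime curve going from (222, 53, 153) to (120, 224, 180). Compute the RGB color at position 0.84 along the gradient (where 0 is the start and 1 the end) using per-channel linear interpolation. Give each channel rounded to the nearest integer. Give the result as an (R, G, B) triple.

(136, 197, 176)

R = 222 + 0.84 × (120 − 222) = 222 + 0.84 × -102 = 136.32 → 136
G = 53 + 0.84 × (224 − 53) = 53 + 0.84 × 171 = 196.64 → 197
B = 153 + 0.84 × (180 − 153) = 153 + 0.84 × 27 = 175.68 → 176
So the blended color is (136, 197, 176), about #88c5b0.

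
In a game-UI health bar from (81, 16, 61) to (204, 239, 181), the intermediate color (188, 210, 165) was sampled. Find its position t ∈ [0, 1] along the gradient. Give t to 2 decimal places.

0.87

Invert the lerp on the G channel (largest span, 223): t = (210 − 16) / (239 − 16) = 194/223 = 0.86996.
Check on R: (188 − 81)/(204 − 81) = 0.8699 ✓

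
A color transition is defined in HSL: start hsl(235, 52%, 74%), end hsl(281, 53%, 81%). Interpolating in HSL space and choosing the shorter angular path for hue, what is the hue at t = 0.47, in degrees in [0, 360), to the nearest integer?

257

Hue arc: Δh = 281 − 235 = 46° (|Δh| ≤ 180, already the shorter path).
H = 235 + 0.47 × (46) = 256.62 → 257°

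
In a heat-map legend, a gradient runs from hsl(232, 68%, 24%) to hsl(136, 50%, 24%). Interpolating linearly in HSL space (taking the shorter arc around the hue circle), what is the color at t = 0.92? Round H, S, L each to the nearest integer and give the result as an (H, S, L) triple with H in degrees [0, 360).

Hue arc: Δh = 136 − 232 = -96° (|Δh| ≤ 180, already the shorter path).
H = 232 + 0.92 × (-96) = 143.68 → 144°
S = 68 + 0.92 × (50 − 68) = 51.44 → 51%
L = 24 + 0.92 × (24 − 24) = 24 → 24%

(144, 51, 24)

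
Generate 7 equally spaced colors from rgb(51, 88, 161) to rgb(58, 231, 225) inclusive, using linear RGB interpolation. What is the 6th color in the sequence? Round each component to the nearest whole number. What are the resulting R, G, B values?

With 7 swatches and endpoints inclusive, swatch 6 sits at t = (6 − 1)/(7 − 1) = 5/6 ≈ 0.8333.
R = 51 + 0.8333 × (58 − 51) = 56.833 → 57
G = 88 + 0.8333 × (231 − 88) = 207.162 → 207
B = 161 + 0.8333 × (225 − 161) = 214.331 → 214

(57, 207, 214)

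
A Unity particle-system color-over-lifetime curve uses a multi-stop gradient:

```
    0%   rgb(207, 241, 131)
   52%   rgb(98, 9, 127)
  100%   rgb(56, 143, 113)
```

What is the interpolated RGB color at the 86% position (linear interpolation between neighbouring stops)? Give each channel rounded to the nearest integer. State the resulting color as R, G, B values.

(68, 104, 117)

86% lies between the 52% and 100% stops, so the local fraction is t = (86 − 52)/(100 − 52) = 34/48 ≈ 0.7083.
R = 98 + 0.7083 × (56 − 98) = 68.251 → 68
G = 9 + 0.7083 × (143 − 9) = 103.912 → 104
B = 127 + 0.7083 × (113 − 127) = 117.084 → 117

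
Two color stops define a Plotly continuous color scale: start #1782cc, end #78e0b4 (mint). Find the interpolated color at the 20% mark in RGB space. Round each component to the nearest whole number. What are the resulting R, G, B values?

#1782cc → (23, 130, 204); #78e0b4 → (120, 224, 180).
20% corresponds to t = 0.2.
R = 23 + 0.2 × (120 − 23) = 23 + 0.2 × 97 = 42.4 → 42
G = 130 + 0.2 × (224 − 130) = 130 + 0.2 × 94 = 148.8 → 149
B = 204 + 0.2 × (180 − 204) = 204 + 0.2 × -24 = 199.2 → 199
So the blended color is (42, 149, 199), about #2a95c7.

(42, 149, 199)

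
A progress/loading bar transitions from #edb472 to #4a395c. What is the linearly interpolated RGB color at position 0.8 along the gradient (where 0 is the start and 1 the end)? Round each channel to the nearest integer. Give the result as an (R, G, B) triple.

(107, 82, 96)

#edb472 → (237, 180, 114); #4a395c → (74, 57, 92).
R = 237 + 0.8 × (74 − 237) = 237 + 0.8 × -163 = 106.6 → 107
G = 180 + 0.8 × (57 − 180) = 180 + 0.8 × -123 = 81.6 → 82
B = 114 + 0.8 × (92 − 114) = 114 + 0.8 × -22 = 96.4 → 96
So the blended color is (107, 82, 96), about #6b5260.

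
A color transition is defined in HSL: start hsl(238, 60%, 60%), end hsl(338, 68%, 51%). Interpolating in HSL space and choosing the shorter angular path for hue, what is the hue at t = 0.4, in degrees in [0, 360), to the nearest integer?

278

Hue arc: Δh = 338 − 238 = 100° (|Δh| ≤ 180, already the shorter path).
H = 238 + 0.4 × (100) = 278 → 278°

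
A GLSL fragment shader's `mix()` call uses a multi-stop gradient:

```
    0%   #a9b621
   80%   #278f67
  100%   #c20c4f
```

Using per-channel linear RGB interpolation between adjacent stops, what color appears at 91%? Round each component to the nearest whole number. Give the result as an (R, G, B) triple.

91% lies between the 80% and 100% stops, so the local fraction is t = (91 − 80)/(100 − 80) = 11/20 ≈ 0.55.
#278f67 → (39, 143, 103); #c20c4f → (194, 12, 79).
R = 39 + 0.55 × (194 − 39) = 124.25 → 124
G = 143 + 0.55 × (12 − 143) = 70.95 → 71
B = 103 + 0.55 × (79 − 103) = 89.8 → 90

(124, 71, 90)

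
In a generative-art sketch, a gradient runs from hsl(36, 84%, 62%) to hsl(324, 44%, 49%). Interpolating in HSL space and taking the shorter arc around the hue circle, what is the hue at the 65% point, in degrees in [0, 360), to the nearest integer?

349

Hue: 324 − 36 = 288°, but |288| > 180 so the shorter arc goes the other way: Δh = 288 − 360 = -72°.
H = 36 + 0.65 × (-72) = -10.8 → -11 → -11 mod 360 = 349°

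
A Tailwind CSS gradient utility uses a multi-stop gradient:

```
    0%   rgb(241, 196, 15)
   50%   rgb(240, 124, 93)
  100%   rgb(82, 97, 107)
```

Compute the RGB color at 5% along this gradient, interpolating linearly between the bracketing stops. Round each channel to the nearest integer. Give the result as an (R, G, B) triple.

5% lies between the 0% and 50% stops, so the local fraction is t = (5 − 0)/(50 − 0) = 5/50 ≈ 0.1.
R = 241 + 0.1 × (240 − 241) = 240.9 → 241
G = 196 + 0.1 × (124 − 196) = 188.8 → 189
B = 15 + 0.1 × (93 − 15) = 22.8 → 23

(241, 189, 23)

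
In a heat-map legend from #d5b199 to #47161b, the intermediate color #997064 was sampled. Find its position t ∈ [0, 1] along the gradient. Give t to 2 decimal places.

Invert the lerp on the G channel (largest span, 155): t = (112 − 177) / (22 − 177) = -65/-155 = 0.41935.
Check on R: (153 − 213)/(71 − 213) = 0.4225 ✓

0.42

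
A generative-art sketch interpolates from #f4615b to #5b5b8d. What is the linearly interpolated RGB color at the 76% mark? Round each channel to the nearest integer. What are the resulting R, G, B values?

(128, 92, 129)

#f4615b → (244, 97, 91); #5b5b8d → (91, 91, 141).
76% corresponds to t = 0.76.
R = 244 + 0.76 × (91 − 244) = 244 + 0.76 × -153 = 127.72 → 128
G = 97 + 0.76 × (91 − 97) = 97 + 0.76 × -6 = 92.44 → 92
B = 91 + 0.76 × (141 − 91) = 91 + 0.76 × 50 = 129 → 129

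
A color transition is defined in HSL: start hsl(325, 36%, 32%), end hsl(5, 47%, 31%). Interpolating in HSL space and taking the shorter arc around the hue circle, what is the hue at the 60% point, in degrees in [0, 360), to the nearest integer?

Hue: 5 − 325 = -320°, but |-320| > 180 so the shorter arc goes the other way: Δh = -320 + 360 = 40°.
H = 325 + 0.6 × (40) = 349 → 349°

349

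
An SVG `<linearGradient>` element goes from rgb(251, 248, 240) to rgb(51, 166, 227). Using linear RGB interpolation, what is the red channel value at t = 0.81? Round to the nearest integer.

R = 251 + 0.81 × (51 − 251) = 89 → 89

89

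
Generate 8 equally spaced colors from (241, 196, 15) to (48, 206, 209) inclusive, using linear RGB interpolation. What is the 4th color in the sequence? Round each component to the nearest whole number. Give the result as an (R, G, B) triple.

With 8 swatches and endpoints inclusive, swatch 4 sits at t = (4 − 1)/(8 − 1) = 3/7 ≈ 0.4286.
R = 241 + 0.4286 × (48 − 241) = 158.28 → 158
G = 196 + 0.4286 × (206 − 196) = 200.286 → 200
B = 15 + 0.4286 × (209 − 15) = 98.148 → 98

(158, 200, 98)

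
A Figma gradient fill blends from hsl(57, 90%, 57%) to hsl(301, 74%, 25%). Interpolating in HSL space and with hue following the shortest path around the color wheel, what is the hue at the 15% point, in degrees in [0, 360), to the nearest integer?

Hue: 301 − 57 = 244°, but |244| > 180 so the shorter arc goes the other way: Δh = 244 − 360 = -116°.
H = 57 + 0.15 × (-116) = 39.6 → 40°

40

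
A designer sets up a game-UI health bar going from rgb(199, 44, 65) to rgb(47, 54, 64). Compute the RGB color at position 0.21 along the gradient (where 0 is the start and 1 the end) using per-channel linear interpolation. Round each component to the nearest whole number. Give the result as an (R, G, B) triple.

R = 199 + 0.21 × (47 − 199) = 199 + 0.21 × -152 = 167.08 → 167
G = 44 + 0.21 × (54 − 44) = 44 + 0.21 × 10 = 46.1 → 46
B = 65 + 0.21 × (64 − 65) = 65 + 0.21 × -1 = 64.79 → 65

(167, 46, 65)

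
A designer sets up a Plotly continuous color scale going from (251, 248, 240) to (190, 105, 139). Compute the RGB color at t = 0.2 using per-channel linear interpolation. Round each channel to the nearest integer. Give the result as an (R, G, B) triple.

R = 251 + 0.2 × (190 − 251) = 251 + 0.2 × -61 = 238.8 → 239
G = 248 + 0.2 × (105 − 248) = 248 + 0.2 × -143 = 219.4 → 219
B = 240 + 0.2 × (139 − 240) = 240 + 0.2 × -101 = 219.8 → 220
So the blended color is (239, 219, 220), about #efdbdc.

(239, 219, 220)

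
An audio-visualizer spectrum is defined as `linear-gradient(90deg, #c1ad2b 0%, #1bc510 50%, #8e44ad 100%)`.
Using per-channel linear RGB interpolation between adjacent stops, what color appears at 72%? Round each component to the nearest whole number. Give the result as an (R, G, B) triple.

(78, 140, 85)

72% lies between the 50% and 100% stops, so the local fraction is t = (72 − 50)/(100 − 50) = 22/50 ≈ 0.44.
#1bc510 → (27, 197, 16); #8e44ad → (142, 68, 173).
R = 27 + 0.44 × (142 − 27) = 77.6 → 78
G = 197 + 0.44 × (68 − 197) = 140.24 → 140
B = 16 + 0.44 × (173 − 16) = 85.08 → 85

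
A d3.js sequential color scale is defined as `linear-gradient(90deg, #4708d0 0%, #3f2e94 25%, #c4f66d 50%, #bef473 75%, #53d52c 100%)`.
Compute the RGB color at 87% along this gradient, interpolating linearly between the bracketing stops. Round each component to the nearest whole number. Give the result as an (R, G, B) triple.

87% lies between the 75% and 100% stops, so the local fraction is t = (87 − 75)/(100 − 75) = 12/25 ≈ 0.48.
#bef473 → (190, 244, 115); #53d52c → (83, 213, 44).
R = 190 + 0.48 × (83 − 190) = 138.64 → 139
G = 244 + 0.48 × (213 − 244) = 229.12 → 229
B = 115 + 0.48 × (44 − 115) = 80.92 → 81

(139, 229, 81)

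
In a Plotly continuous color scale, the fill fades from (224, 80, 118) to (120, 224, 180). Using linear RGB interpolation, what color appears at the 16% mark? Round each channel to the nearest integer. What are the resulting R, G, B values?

16% corresponds to t = 0.16.
R = 224 + 0.16 × (120 − 224) = 224 + 0.16 × -104 = 207.36 → 207
G = 80 + 0.16 × (224 − 80) = 80 + 0.16 × 144 = 103.04 → 103
B = 118 + 0.16 × (180 − 118) = 118 + 0.16 × 62 = 127.92 → 128

(207, 103, 128)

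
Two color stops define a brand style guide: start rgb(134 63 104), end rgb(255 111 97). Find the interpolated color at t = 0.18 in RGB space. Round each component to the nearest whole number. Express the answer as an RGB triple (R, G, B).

R = 134 + 0.18 × (255 − 134) = 134 + 0.18 × 121 = 155.78 → 156
G = 63 + 0.18 × (111 − 63) = 63 + 0.18 × 48 = 71.64 → 72
B = 104 + 0.18 × (97 − 104) = 104 + 0.18 × -7 = 102.74 → 103
So the blended color is (156, 72, 103), about #9c4867.

(156, 72, 103)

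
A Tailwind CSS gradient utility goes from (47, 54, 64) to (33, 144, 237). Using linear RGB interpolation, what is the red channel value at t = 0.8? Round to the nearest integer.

R = 47 + 0.8 × (33 − 47) = 35.8 → 36

36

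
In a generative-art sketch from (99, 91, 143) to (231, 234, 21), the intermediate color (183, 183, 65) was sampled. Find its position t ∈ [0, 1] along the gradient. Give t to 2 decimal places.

Invert the lerp on the G channel (largest span, 143): t = (183 − 91) / (234 − 91) = 92/143 = 0.64336.
Check on R: (183 − 99)/(231 − 99) = 0.6364 ✓

0.64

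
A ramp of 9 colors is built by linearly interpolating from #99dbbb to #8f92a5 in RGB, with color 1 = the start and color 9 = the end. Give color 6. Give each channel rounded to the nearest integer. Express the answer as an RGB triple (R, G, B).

(147, 173, 173)

With 9 swatches and endpoints inclusive, swatch 6 sits at t = (6 − 1)/(9 − 1) = 5/8 ≈ 0.625.
#99dbbb → (153, 219, 187); #8f92a5 → (143, 146, 165).
R = 153 + 0.625 × (143 − 153) = 146.75 → 147
G = 219 + 0.625 × (146 − 219) = 173.375 → 173
B = 187 + 0.625 × (165 − 187) = 173.25 → 173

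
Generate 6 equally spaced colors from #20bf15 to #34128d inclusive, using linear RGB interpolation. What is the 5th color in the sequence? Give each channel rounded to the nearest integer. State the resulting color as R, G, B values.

With 6 swatches and endpoints inclusive, swatch 5 sits at t = (5 − 1)/(6 − 1) = 4/5 ≈ 0.8.
#20bf15 → (32, 191, 21); #34128d → (52, 18, 141).
R = 32 + 0.8 × (52 − 32) = 48 → 48
G = 191 + 0.8 × (18 − 191) = 52.6 → 53
B = 21 + 0.8 × (141 − 21) = 117 → 117

(48, 53, 117)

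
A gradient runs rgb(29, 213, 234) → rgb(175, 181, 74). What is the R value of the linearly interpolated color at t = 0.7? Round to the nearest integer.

R = 29 + 0.7 × (175 − 29) = 131.2 → 131

131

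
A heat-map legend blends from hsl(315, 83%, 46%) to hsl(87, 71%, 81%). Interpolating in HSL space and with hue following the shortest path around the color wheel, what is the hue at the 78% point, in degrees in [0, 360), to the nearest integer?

58

Hue: 87 − 315 = -228°, but |-228| > 180 so the shorter arc goes the other way: Δh = -228 + 360 = 132°.
H = 315 + 0.78 × (132) = 417.96 → 418 → 418 mod 360 = 58°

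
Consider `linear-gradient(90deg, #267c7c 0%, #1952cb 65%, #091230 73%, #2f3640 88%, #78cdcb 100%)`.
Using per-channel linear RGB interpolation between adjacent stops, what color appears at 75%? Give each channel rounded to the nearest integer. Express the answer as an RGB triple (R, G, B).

(14, 23, 50)

75% lies between the 73% and 88% stops, so the local fraction is t = (75 − 73)/(88 − 73) = 2/15 ≈ 0.1333.
#091230 → (9, 18, 48); #2f3640 → (47, 54, 64).
R = 9 + 0.1333 × (47 − 9) = 14.065 → 14
G = 18 + 0.1333 × (54 − 18) = 22.799 → 23
B = 48 + 0.1333 × (64 − 48) = 50.133 → 50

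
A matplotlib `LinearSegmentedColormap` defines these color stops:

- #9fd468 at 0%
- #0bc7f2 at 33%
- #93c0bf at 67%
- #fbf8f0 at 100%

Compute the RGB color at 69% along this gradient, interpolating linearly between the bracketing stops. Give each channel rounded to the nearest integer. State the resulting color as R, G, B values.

69% lies between the 67% and 100% stops, so the local fraction is t = (69 − 67)/(100 − 67) = 2/33 ≈ 0.0606.
#93c0bf → (147, 192, 191); #fbf8f0 → (251, 248, 240).
R = 147 + 0.0606 × (251 − 147) = 153.302 → 153
G = 192 + 0.0606 × (248 − 192) = 195.394 → 195
B = 191 + 0.0606 × (240 − 191) = 193.969 → 194

(153, 195, 194)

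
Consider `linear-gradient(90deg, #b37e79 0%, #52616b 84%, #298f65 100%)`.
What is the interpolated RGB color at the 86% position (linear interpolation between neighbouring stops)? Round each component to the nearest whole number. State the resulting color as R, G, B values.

(77, 103, 106)

86% lies between the 84% and 100% stops, so the local fraction is t = (86 − 84)/(100 − 84) = 2/16 ≈ 0.125.
#52616b → (82, 97, 107); #298f65 → (41, 143, 101).
R = 82 + 0.125 × (41 − 82) = 76.875 → 77
G = 97 + 0.125 × (143 − 97) = 102.75 → 103
B = 107 + 0.125 × (101 − 107) = 106.25 → 106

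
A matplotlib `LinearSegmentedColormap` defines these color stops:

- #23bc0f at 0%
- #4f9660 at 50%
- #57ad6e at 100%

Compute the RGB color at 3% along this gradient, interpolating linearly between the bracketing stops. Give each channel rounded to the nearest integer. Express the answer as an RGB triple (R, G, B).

3% lies between the 0% and 50% stops, so the local fraction is t = (3 − 0)/(50 − 0) = 3/50 ≈ 0.06.
#23bc0f → (35, 188, 15); #4f9660 → (79, 150, 96).
R = 35 + 0.06 × (79 − 35) = 37.64 → 38
G = 188 + 0.06 × (150 − 188) = 185.72 → 186
B = 15 + 0.06 × (96 − 15) = 19.86 → 20

(38, 186, 20)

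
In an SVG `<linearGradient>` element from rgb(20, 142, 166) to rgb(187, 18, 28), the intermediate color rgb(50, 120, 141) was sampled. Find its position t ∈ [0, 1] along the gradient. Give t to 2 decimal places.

Invert the lerp on the R channel (largest span, 167): t = (50 − 20) / (187 − 20) = 30/167 = 0.17964.
Check on G: (120 − 142)/(18 − 142) = 0.1774 ✓

0.18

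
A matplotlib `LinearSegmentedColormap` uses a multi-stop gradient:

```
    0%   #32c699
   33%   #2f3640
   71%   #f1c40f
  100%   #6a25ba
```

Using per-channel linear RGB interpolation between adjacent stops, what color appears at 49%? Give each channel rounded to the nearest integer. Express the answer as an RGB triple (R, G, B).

(129, 114, 43)

49% lies between the 33% and 71% stops, so the local fraction is t = (49 − 33)/(71 − 33) = 16/38 ≈ 0.4211.
#2f3640 → (47, 54, 64); #f1c40f → (241, 196, 15).
R = 47 + 0.4211 × (241 − 47) = 128.693 → 129
G = 54 + 0.4211 × (196 − 54) = 113.796 → 114
B = 64 + 0.4211 × (15 − 64) = 43.366 → 43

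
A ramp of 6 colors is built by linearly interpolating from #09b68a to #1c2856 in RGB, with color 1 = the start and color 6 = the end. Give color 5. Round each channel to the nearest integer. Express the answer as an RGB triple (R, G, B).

With 6 swatches and endpoints inclusive, swatch 5 sits at t = (5 − 1)/(6 − 1) = 4/5 ≈ 0.8.
#09b68a → (9, 182, 138); #1c2856 → (28, 40, 86).
R = 9 + 0.8 × (28 − 9) = 24.2 → 24
G = 182 + 0.8 × (40 − 182) = 68.4 → 68
B = 138 + 0.8 × (86 − 138) = 96.4 → 96

(24, 68, 96)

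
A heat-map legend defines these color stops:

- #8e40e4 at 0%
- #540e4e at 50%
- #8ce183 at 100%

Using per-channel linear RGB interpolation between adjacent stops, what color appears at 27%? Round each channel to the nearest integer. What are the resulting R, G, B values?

(111, 37, 147)

27% lies between the 0% and 50% stops, so the local fraction is t = (27 − 0)/(50 − 0) = 27/50 ≈ 0.54.
#8e40e4 → (142, 64, 228); #540e4e → (84, 14, 78).
R = 142 + 0.54 × (84 − 142) = 110.68 → 111
G = 64 + 0.54 × (14 − 64) = 37 → 37
B = 228 + 0.54 × (78 − 228) = 147 → 147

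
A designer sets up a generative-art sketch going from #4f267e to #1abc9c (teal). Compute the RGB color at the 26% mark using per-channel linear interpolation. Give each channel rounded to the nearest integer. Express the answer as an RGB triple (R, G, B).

(65, 77, 134)

#4f267e → (79, 38, 126); #1abc9c → (26, 188, 156).
26% corresponds to t = 0.26.
R = 79 + 0.26 × (26 − 79) = 79 + 0.26 × -53 = 65.22 → 65
G = 38 + 0.26 × (188 − 38) = 38 + 0.26 × 150 = 77 → 77
B = 126 + 0.26 × (156 − 126) = 126 + 0.26 × 30 = 133.8 → 134
So the blended color is (65, 77, 134), about #414d86.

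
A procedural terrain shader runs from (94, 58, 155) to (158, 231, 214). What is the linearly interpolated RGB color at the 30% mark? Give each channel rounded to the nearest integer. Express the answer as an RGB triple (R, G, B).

(113, 110, 173)

30% corresponds to t = 0.3.
R = 94 + 0.3 × (158 − 94) = 94 + 0.3 × 64 = 113.2 → 113
G = 58 + 0.3 × (231 − 58) = 58 + 0.3 × 173 = 109.9 → 110
B = 155 + 0.3 × (214 − 155) = 155 + 0.3 × 59 = 172.7 → 173
So the blended color is (113, 110, 173), about #716ead.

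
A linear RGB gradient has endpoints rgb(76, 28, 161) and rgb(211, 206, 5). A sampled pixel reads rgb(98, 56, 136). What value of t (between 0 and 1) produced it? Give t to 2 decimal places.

0.16

Invert the lerp on the G channel (largest span, 178): t = (56 − 28) / (206 − 28) = 28/178 = 0.1573.
Check on R: (98 − 76)/(211 − 76) = 0.163 ✓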